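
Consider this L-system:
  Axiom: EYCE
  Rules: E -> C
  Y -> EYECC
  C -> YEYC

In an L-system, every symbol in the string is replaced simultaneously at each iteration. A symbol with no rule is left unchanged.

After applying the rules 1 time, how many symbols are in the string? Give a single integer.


Answer: 11

Derivation:
Step 0: length = 4
Step 1: length = 11


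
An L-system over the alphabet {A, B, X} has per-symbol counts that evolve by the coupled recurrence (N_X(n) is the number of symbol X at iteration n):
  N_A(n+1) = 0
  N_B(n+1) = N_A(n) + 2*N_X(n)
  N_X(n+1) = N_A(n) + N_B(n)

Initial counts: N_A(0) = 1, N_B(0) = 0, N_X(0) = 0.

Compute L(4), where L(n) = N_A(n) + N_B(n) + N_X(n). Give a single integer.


Answer: 6

Derivation:
Step 0: N_A=1, N_B=0, N_X=0, L=1
Step 1: N_A=0, N_B=1, N_X=1, L=2
Step 2: N_A=0, N_B=2, N_X=1, L=3
Step 3: N_A=0, N_B=2, N_X=2, L=4
Step 4: N_A=0, N_B=4, N_X=2, L=6


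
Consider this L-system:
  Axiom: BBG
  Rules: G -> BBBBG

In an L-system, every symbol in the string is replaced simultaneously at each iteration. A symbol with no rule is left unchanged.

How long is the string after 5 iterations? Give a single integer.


Answer: 23

Derivation:
Step 0: length = 3
Step 1: length = 7
Step 2: length = 11
Step 3: length = 15
Step 4: length = 19
Step 5: length = 23


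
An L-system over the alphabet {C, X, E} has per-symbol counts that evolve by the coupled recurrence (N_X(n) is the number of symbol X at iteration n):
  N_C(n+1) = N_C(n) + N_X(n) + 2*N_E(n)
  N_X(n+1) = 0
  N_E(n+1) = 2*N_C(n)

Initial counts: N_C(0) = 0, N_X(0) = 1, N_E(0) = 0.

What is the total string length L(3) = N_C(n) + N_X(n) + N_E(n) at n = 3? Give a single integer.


Answer: 7

Derivation:
Step 0: N_C=0, N_X=1, N_E=0, L=1
Step 1: N_C=1, N_X=0, N_E=0, L=1
Step 2: N_C=1, N_X=0, N_E=2, L=3
Step 3: N_C=5, N_X=0, N_E=2, L=7


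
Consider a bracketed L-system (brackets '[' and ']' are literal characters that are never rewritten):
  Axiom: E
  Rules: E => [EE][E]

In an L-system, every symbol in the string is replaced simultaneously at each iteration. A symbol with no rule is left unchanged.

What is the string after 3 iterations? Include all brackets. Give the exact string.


Step 0: E
Step 1: [EE][E]
Step 2: [[EE][E][EE][E]][[EE][E]]
Step 3: [[[EE][E][EE][E]][[EE][E]][[EE][E][EE][E]][[EE][E]]][[[EE][E][EE][E]][[EE][E]]]

Answer: [[[EE][E][EE][E]][[EE][E]][[EE][E][EE][E]][[EE][E]]][[[EE][E][EE][E]][[EE][E]]]


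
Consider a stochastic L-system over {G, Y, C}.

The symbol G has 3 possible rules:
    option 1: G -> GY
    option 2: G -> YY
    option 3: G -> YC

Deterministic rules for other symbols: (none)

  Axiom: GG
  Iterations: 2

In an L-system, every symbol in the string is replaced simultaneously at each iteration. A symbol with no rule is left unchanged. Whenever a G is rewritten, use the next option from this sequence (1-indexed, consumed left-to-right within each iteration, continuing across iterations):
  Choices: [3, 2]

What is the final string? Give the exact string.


Step 0: GG
Step 1: YCYY  (used choices [3, 2])
Step 2: YCYY  (used choices [])

Answer: YCYY


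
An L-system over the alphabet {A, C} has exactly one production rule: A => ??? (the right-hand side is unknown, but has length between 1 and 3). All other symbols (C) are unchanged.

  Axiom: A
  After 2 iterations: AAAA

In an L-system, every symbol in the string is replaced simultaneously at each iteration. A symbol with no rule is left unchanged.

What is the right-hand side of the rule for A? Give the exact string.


Answer: AA

Derivation:
Trying A => AA:
  Step 0: A
  Step 1: AA
  Step 2: AAAA
Matches the given result.


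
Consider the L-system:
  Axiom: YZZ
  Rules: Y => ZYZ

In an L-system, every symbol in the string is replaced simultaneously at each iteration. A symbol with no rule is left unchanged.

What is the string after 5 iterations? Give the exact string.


Step 0: YZZ
Step 1: ZYZZZ
Step 2: ZZYZZZZ
Step 3: ZZZYZZZZZ
Step 4: ZZZZYZZZZZZ
Step 5: ZZZZZYZZZZZZZ

Answer: ZZZZZYZZZZZZZ


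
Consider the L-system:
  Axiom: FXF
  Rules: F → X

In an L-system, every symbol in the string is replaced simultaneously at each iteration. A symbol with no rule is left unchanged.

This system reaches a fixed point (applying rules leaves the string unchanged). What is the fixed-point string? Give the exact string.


Answer: XXX

Derivation:
Step 0: FXF
Step 1: XXX
Step 2: XXX  (unchanged — fixed point at step 1)


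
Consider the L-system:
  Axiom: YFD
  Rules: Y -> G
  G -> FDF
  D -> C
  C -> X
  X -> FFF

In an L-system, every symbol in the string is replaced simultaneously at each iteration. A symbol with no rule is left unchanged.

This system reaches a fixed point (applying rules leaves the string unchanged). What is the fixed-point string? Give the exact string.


Answer: FFFFFFFFF

Derivation:
Step 0: YFD
Step 1: GFC
Step 2: FDFFX
Step 3: FCFFFFF
Step 4: FXFFFFF
Step 5: FFFFFFFFF
Step 6: FFFFFFFFF  (unchanged — fixed point at step 5)


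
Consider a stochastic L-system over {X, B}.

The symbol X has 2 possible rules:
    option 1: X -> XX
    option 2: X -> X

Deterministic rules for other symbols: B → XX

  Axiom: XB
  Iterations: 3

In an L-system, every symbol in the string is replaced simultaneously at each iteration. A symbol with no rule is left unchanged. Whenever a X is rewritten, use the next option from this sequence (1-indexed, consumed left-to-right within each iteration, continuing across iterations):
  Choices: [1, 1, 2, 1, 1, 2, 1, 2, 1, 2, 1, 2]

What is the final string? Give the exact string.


Answer: XXXXXXXXXX

Derivation:
Step 0: XB
Step 1: XXXX  (used choices [1])
Step 2: XXXXXXX  (used choices [1, 2, 1, 1])
Step 3: XXXXXXXXXX  (used choices [2, 1, 2, 1, 2, 1, 2])


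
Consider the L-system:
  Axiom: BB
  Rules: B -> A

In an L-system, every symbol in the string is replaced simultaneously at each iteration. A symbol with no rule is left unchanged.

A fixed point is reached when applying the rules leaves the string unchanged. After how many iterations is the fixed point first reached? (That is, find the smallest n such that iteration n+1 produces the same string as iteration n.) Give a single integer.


Answer: 1

Derivation:
Step 0: BB
Step 1: AA
Step 2: AA  (unchanged — fixed point at step 1)


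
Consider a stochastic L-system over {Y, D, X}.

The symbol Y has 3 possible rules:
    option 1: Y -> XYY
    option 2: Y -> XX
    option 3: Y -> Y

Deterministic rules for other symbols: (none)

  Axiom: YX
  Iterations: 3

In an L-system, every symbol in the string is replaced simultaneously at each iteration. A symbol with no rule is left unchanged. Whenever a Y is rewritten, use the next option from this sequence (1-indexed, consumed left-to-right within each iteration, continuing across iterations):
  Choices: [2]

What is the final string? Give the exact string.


Answer: XXX

Derivation:
Step 0: YX
Step 1: XXX  (used choices [2])
Step 2: XXX  (used choices [])
Step 3: XXX  (used choices [])


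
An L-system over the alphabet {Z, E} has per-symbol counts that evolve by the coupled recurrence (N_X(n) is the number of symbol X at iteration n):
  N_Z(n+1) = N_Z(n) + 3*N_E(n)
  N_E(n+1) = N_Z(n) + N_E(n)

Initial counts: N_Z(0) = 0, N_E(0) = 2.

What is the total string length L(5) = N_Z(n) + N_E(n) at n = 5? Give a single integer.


Answer: 416

Derivation:
Step 0: N_Z=0, N_E=2, L=2
Step 1: N_Z=6, N_E=2, L=8
Step 2: N_Z=12, N_E=8, L=20
Step 3: N_Z=36, N_E=20, L=56
Step 4: N_Z=96, N_E=56, L=152
Step 5: N_Z=264, N_E=152, L=416


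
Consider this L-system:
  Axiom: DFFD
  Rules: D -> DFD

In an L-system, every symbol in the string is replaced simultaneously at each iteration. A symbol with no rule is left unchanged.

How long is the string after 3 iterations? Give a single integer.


Step 0: length = 4
Step 1: length = 8
Step 2: length = 16
Step 3: length = 32

Answer: 32


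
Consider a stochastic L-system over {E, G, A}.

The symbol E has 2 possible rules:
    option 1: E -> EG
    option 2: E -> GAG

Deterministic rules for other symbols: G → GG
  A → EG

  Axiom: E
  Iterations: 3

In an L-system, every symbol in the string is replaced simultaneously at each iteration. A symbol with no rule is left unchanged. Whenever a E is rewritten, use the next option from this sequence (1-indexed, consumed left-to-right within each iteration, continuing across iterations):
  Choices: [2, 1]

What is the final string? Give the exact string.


Step 0: E
Step 1: GAG  (used choices [2])
Step 2: GGEGGG  (used choices [])
Step 3: GGGGEGGGGGGG  (used choices [1])

Answer: GGGGEGGGGGGG


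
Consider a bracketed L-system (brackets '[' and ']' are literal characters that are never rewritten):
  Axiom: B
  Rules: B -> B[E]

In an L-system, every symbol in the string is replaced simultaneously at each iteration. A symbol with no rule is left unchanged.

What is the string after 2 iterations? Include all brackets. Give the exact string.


Answer: B[E][E]

Derivation:
Step 0: B
Step 1: B[E]
Step 2: B[E][E]


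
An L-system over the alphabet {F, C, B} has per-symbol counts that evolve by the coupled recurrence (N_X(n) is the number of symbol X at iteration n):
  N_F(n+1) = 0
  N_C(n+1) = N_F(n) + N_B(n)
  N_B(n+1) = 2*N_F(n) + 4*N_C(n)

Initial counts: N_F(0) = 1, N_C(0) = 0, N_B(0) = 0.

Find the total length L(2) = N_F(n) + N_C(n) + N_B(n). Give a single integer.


Answer: 6

Derivation:
Step 0: N_F=1, N_C=0, N_B=0, L=1
Step 1: N_F=0, N_C=1, N_B=2, L=3
Step 2: N_F=0, N_C=2, N_B=4, L=6


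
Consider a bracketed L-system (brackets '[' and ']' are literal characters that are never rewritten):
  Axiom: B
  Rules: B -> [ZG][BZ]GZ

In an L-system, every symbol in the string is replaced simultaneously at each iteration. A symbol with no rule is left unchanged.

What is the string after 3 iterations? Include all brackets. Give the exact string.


Step 0: B
Step 1: [ZG][BZ]GZ
Step 2: [ZG][[ZG][BZ]GZZ]GZ
Step 3: [ZG][[ZG][[ZG][BZ]GZZ]GZZ]GZ

Answer: [ZG][[ZG][[ZG][BZ]GZZ]GZZ]GZ


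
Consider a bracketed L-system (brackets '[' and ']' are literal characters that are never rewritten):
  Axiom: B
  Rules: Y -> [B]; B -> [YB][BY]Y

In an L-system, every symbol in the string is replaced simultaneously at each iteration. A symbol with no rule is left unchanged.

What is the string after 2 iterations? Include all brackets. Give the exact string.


Step 0: B
Step 1: [YB][BY]Y
Step 2: [[B][YB][BY]Y][[YB][BY]Y[B]][B]

Answer: [[B][YB][BY]Y][[YB][BY]Y[B]][B]


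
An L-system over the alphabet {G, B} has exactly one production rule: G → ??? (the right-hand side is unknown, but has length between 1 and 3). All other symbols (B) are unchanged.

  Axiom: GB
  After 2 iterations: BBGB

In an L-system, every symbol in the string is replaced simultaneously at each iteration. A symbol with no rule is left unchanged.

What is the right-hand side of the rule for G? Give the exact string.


Answer: BG

Derivation:
Trying G → BG:
  Step 0: GB
  Step 1: BGB
  Step 2: BBGB
Matches the given result.


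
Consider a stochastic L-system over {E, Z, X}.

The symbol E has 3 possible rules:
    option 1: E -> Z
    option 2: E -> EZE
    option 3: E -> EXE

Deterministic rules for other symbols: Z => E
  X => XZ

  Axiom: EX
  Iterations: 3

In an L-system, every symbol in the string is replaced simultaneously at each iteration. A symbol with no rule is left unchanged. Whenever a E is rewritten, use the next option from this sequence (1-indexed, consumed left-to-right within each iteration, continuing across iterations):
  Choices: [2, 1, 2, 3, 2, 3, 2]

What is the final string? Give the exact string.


Answer: EEXEEZEEEXEXZEEZE

Derivation:
Step 0: EX
Step 1: EZEXZ  (used choices [2])
Step 2: ZEEZEXZE  (used choices [1, 2])
Step 3: EEXEEZEEEXEXZEEZE  (used choices [3, 2, 3, 2])


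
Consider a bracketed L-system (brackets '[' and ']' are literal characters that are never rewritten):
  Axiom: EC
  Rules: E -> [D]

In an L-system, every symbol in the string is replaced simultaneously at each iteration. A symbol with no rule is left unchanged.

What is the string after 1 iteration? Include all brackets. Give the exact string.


Step 0: EC
Step 1: [D]C

Answer: [D]C


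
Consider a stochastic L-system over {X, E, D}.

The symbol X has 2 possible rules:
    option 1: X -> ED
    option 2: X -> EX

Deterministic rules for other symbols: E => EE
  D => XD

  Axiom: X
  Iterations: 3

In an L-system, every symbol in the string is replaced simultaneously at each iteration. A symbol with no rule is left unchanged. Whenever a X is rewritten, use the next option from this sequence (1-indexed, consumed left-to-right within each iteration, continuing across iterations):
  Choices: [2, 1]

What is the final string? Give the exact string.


Step 0: X
Step 1: EX  (used choices [2])
Step 2: EEED  (used choices [1])
Step 3: EEEEEEXD  (used choices [])

Answer: EEEEEEXD


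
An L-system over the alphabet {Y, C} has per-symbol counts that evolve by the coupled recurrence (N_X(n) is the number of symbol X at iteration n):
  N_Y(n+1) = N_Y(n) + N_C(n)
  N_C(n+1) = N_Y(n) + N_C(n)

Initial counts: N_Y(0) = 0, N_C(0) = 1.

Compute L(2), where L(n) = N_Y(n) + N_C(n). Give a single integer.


Step 0: N_Y=0, N_C=1, L=1
Step 1: N_Y=1, N_C=1, L=2
Step 2: N_Y=2, N_C=2, L=4

Answer: 4


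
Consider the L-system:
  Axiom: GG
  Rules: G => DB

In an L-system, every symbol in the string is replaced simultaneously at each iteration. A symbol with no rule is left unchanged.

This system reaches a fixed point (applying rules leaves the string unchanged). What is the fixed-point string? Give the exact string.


Answer: DBDB

Derivation:
Step 0: GG
Step 1: DBDB
Step 2: DBDB  (unchanged — fixed point at step 1)


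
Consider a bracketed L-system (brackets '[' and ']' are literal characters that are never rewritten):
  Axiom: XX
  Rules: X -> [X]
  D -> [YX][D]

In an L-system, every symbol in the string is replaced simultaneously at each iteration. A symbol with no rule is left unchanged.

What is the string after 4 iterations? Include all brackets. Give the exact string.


Step 0: XX
Step 1: [X][X]
Step 2: [[X]][[X]]
Step 3: [[[X]]][[[X]]]
Step 4: [[[[X]]]][[[[X]]]]

Answer: [[[[X]]]][[[[X]]]]


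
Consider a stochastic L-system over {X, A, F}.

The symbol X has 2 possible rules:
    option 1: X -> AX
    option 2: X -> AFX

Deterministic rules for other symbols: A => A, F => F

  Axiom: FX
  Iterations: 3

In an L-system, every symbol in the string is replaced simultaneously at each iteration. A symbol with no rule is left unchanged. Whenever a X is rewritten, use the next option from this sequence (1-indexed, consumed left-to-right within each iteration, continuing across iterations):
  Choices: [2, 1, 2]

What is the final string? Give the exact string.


Step 0: FX
Step 1: FAFX  (used choices [2])
Step 2: FAFAX  (used choices [1])
Step 3: FAFAAFX  (used choices [2])

Answer: FAFAAFX


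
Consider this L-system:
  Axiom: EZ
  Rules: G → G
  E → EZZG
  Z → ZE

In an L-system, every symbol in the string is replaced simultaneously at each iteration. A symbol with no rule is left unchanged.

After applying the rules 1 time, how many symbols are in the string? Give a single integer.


Step 0: length = 2
Step 1: length = 6

Answer: 6


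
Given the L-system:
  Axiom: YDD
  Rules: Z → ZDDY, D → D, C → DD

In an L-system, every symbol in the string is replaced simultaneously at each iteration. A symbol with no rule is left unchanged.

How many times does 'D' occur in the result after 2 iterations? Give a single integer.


Answer: 2

Derivation:
Step 0: YDD  (2 'D')
Step 1: YDD  (2 'D')
Step 2: YDD  (2 'D')


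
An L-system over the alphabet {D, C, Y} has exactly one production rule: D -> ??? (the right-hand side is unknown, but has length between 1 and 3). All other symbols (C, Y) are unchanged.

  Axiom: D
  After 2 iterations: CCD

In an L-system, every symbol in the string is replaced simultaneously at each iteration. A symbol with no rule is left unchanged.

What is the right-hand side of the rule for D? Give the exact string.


Answer: CD

Derivation:
Trying D -> CD:
  Step 0: D
  Step 1: CD
  Step 2: CCD
Matches the given result.


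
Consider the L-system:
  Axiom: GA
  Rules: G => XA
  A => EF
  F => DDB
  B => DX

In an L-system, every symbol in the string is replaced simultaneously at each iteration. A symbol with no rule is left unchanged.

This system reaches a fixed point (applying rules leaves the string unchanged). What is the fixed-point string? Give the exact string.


Step 0: GA
Step 1: XAEF
Step 2: XEFEDDB
Step 3: XEDDBEDDDX
Step 4: XEDDDXEDDDX
Step 5: XEDDDXEDDDX  (unchanged — fixed point at step 4)

Answer: XEDDDXEDDDX


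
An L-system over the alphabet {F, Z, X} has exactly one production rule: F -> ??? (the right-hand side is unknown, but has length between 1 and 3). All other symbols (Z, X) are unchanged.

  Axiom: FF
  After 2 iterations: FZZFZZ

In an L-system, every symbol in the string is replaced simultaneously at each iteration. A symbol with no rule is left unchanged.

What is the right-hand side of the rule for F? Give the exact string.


Answer: FZ

Derivation:
Trying F -> FZ:
  Step 0: FF
  Step 1: FZFZ
  Step 2: FZZFZZ
Matches the given result.


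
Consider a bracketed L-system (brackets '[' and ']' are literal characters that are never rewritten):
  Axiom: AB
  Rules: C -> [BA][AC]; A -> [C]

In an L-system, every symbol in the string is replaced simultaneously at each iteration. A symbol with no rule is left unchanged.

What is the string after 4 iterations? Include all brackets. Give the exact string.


Answer: [[B[[BA][AC]]][[[BA][AC]][B[C]][[C][BA][AC]]]]B

Derivation:
Step 0: AB
Step 1: [C]B
Step 2: [[BA][AC]]B
Step 3: [[B[C]][[C][BA][AC]]]B
Step 4: [[B[[BA][AC]]][[[BA][AC]][B[C]][[C][BA][AC]]]]B


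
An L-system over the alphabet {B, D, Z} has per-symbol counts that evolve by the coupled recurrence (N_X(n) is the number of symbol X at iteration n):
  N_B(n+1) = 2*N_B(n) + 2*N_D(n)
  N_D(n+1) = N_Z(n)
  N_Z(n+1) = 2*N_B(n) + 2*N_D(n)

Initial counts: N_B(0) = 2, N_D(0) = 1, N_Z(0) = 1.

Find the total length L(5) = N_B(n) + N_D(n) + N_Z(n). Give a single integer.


Step 0: N_B=2, N_D=1, N_Z=1, L=4
Step 1: N_B=6, N_D=1, N_Z=6, L=13
Step 2: N_B=14, N_D=6, N_Z=14, L=34
Step 3: N_B=40, N_D=14, N_Z=40, L=94
Step 4: N_B=108, N_D=40, N_Z=108, L=256
Step 5: N_B=296, N_D=108, N_Z=296, L=700

Answer: 700


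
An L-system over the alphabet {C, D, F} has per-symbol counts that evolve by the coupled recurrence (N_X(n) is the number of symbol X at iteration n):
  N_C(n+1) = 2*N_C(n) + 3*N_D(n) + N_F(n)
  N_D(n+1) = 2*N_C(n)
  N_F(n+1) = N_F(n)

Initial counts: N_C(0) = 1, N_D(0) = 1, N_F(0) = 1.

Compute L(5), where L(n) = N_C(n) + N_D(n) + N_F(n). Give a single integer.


Answer: 1512

Derivation:
Step 0: N_C=1, N_D=1, N_F=1, L=3
Step 1: N_C=6, N_D=2, N_F=1, L=9
Step 2: N_C=19, N_D=12, N_F=1, L=32
Step 3: N_C=75, N_D=38, N_F=1, L=114
Step 4: N_C=265, N_D=150, N_F=1, L=416
Step 5: N_C=981, N_D=530, N_F=1, L=1512


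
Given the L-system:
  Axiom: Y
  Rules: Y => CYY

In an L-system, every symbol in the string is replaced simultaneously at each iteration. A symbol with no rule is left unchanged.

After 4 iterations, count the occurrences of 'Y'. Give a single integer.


Answer: 16

Derivation:
Step 0: Y  (1 'Y')
Step 1: CYY  (2 'Y')
Step 2: CCYYCYY  (4 'Y')
Step 3: CCCYYCYYCCYYCYY  (8 'Y')
Step 4: CCCCYYCYYCCYYCYYCCCYYCYYCCYYCYY  (16 'Y')


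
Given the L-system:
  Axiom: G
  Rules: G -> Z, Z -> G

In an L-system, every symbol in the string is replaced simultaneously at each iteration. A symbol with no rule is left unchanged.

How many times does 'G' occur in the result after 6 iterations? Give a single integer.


Answer: 1

Derivation:
Step 0: G  (1 'G')
Step 1: Z  (0 'G')
Step 2: G  (1 'G')
Step 3: Z  (0 'G')
Step 4: G  (1 'G')
Step 5: Z  (0 'G')
Step 6: G  (1 'G')


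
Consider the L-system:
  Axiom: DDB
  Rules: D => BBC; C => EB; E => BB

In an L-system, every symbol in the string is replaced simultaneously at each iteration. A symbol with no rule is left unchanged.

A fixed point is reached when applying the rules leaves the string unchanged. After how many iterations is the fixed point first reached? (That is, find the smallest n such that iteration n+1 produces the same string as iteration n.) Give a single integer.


Answer: 3

Derivation:
Step 0: DDB
Step 1: BBCBBCB
Step 2: BBEBBBEBB
Step 3: BBBBBBBBBBB
Step 4: BBBBBBBBBBB  (unchanged — fixed point at step 3)


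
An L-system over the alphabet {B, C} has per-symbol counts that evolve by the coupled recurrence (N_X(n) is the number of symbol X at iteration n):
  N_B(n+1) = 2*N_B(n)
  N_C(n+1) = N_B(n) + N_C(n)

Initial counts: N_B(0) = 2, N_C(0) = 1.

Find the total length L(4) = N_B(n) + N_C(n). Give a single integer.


Step 0: N_B=2, N_C=1, L=3
Step 1: N_B=4, N_C=3, L=7
Step 2: N_B=8, N_C=7, L=15
Step 3: N_B=16, N_C=15, L=31
Step 4: N_B=32, N_C=31, L=63

Answer: 63


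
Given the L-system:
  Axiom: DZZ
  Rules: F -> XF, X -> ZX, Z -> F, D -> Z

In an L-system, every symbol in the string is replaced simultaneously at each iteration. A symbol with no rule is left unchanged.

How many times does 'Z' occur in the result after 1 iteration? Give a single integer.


Step 0: DZZ  (2 'Z')
Step 1: ZFF  (1 'Z')

Answer: 1


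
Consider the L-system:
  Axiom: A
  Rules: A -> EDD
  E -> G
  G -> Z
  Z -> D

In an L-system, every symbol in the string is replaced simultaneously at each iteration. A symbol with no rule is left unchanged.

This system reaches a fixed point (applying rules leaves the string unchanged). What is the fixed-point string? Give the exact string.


Step 0: A
Step 1: EDD
Step 2: GDD
Step 3: ZDD
Step 4: DDD
Step 5: DDD  (unchanged — fixed point at step 4)

Answer: DDD


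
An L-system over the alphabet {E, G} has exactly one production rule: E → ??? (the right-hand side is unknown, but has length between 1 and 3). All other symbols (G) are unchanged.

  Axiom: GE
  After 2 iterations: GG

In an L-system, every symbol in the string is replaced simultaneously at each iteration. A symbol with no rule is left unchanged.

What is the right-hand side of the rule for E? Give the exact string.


Trying E → G:
  Step 0: GE
  Step 1: GG
  Step 2: GG
Matches the given result.

Answer: G


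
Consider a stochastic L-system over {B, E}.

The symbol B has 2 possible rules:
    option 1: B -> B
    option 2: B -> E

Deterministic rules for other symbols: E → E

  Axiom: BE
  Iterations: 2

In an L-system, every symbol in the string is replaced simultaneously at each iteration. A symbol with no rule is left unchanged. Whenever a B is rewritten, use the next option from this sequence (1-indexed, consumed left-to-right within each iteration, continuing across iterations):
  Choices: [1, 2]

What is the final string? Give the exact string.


Answer: EE

Derivation:
Step 0: BE
Step 1: BE  (used choices [1])
Step 2: EE  (used choices [2])


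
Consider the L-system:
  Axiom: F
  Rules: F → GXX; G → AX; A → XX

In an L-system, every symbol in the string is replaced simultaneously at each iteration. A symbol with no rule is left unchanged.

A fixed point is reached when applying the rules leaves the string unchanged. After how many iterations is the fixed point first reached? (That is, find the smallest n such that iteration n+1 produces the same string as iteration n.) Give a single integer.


Answer: 3

Derivation:
Step 0: F
Step 1: GXX
Step 2: AXXX
Step 3: XXXXX
Step 4: XXXXX  (unchanged — fixed point at step 3)


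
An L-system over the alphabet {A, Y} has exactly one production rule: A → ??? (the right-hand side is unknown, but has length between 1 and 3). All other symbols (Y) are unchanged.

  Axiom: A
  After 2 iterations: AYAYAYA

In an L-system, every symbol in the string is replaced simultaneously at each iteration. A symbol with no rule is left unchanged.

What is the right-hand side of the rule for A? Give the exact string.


Trying A → AYA:
  Step 0: A
  Step 1: AYA
  Step 2: AYAYAYA
Matches the given result.

Answer: AYA


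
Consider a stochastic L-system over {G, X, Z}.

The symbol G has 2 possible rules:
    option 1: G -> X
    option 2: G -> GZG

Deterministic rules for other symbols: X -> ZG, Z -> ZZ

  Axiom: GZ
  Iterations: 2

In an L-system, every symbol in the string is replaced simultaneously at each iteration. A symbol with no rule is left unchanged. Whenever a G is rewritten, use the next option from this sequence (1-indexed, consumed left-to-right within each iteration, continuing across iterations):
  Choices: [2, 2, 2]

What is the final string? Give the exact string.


Step 0: GZ
Step 1: GZGZZ  (used choices [2])
Step 2: GZGZZGZGZZZZ  (used choices [2, 2])

Answer: GZGZZGZGZZZZ


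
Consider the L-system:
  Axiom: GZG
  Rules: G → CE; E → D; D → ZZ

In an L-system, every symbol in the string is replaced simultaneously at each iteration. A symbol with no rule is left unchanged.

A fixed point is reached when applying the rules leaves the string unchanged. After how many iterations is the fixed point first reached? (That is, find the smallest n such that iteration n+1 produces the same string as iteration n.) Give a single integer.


Step 0: GZG
Step 1: CEZCE
Step 2: CDZCD
Step 3: CZZZCZZ
Step 4: CZZZCZZ  (unchanged — fixed point at step 3)

Answer: 3


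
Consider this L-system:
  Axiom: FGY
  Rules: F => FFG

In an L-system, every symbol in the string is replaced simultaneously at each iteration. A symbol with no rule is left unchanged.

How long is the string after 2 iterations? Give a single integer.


Answer: 9

Derivation:
Step 0: length = 3
Step 1: length = 5
Step 2: length = 9


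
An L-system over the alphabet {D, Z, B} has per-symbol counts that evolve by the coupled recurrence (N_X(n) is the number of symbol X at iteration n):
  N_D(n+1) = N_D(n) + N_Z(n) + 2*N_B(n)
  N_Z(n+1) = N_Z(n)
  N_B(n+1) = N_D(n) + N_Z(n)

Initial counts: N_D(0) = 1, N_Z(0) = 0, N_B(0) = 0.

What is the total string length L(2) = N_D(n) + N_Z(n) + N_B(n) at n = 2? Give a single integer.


Answer: 4

Derivation:
Step 0: N_D=1, N_Z=0, N_B=0, L=1
Step 1: N_D=1, N_Z=0, N_B=1, L=2
Step 2: N_D=3, N_Z=0, N_B=1, L=4


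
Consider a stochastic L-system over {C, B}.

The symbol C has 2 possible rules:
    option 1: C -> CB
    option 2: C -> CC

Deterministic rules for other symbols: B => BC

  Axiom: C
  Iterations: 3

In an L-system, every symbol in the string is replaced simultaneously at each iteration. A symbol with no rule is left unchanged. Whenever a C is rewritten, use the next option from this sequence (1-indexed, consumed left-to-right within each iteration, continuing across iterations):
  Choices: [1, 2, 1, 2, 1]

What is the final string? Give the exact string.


Answer: CBCCBCCB

Derivation:
Step 0: C
Step 1: CB  (used choices [1])
Step 2: CCBC  (used choices [2])
Step 3: CBCCBCCB  (used choices [1, 2, 1])


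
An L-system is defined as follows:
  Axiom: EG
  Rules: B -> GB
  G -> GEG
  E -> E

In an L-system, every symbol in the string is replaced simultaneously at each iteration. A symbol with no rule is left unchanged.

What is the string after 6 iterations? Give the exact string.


Step 0: EG
Step 1: EGEG
Step 2: EGEGEGEG
Step 3: EGEGEGEGEGEGEGEG
Step 4: EGEGEGEGEGEGEGEGEGEGEGEGEGEGEGEG
Step 5: EGEGEGEGEGEGEGEGEGEGEGEGEGEGEGEGEGEGEGEGEGEGEGEGEGEGEGEGEGEGEGEG
Step 6: EGEGEGEGEGEGEGEGEGEGEGEGEGEGEGEGEGEGEGEGEGEGEGEGEGEGEGEGEGEGEGEGEGEGEGEGEGEGEGEGEGEGEGEGEGEGEGEGEGEGEGEGEGEGEGEGEGEGEGEGEGEGEGEG

Answer: EGEGEGEGEGEGEGEGEGEGEGEGEGEGEGEGEGEGEGEGEGEGEGEGEGEGEGEGEGEGEGEGEGEGEGEGEGEGEGEGEGEGEGEGEGEGEGEGEGEGEGEGEGEGEGEGEGEGEGEGEGEGEGEG


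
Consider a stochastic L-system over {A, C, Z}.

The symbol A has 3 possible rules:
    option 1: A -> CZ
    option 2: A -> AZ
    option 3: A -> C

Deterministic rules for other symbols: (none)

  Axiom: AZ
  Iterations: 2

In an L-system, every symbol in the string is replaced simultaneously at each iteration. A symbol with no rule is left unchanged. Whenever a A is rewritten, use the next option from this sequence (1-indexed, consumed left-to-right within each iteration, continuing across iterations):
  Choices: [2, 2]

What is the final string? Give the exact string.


Step 0: AZ
Step 1: AZZ  (used choices [2])
Step 2: AZZZ  (used choices [2])

Answer: AZZZ


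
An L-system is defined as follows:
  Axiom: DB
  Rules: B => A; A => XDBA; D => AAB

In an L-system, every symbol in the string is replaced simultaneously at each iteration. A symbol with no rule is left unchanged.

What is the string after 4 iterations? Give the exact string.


Answer: XXDBAXDBAAXDBAXAABAXDBAXXDBAXDBAAXDBAXAABAXDBAXAABAXDBAXXDBAXDBAAXDBAXAABAXDBA

Derivation:
Step 0: DB
Step 1: AABA
Step 2: XDBAXDBAAXDBA
Step 3: XAABAXDBAXAABAXDBAXDBAXAABAXDBA
Step 4: XXDBAXDBAAXDBAXAABAXDBAXXDBAXDBAAXDBAXAABAXDBAXAABAXDBAXXDBAXDBAAXDBAXAABAXDBA


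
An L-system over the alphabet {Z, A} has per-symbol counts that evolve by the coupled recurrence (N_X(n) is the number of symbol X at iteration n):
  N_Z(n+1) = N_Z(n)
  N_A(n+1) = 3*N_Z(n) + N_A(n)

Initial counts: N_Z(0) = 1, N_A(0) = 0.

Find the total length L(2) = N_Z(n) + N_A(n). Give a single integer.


Step 0: N_Z=1, N_A=0, L=1
Step 1: N_Z=1, N_A=3, L=4
Step 2: N_Z=1, N_A=6, L=7

Answer: 7


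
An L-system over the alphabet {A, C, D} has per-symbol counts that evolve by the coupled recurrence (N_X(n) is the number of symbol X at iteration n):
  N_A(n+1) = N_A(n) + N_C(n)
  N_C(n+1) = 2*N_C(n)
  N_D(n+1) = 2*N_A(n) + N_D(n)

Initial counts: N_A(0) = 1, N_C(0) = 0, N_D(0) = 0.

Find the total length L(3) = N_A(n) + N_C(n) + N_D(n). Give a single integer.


Step 0: N_A=1, N_C=0, N_D=0, L=1
Step 1: N_A=1, N_C=0, N_D=2, L=3
Step 2: N_A=1, N_C=0, N_D=4, L=5
Step 3: N_A=1, N_C=0, N_D=6, L=7

Answer: 7


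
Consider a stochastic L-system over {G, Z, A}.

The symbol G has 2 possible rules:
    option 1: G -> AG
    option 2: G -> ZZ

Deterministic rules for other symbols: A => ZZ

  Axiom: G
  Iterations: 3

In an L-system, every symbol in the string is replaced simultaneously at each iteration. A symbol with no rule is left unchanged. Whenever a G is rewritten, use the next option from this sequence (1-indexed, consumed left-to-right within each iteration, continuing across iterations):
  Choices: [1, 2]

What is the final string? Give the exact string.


Step 0: G
Step 1: AG  (used choices [1])
Step 2: ZZZZ  (used choices [2])
Step 3: ZZZZ  (used choices [])

Answer: ZZZZ


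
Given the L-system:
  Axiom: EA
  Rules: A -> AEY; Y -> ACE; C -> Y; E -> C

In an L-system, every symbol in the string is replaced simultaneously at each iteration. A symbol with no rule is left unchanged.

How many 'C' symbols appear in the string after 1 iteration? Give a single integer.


Answer: 1

Derivation:
Step 0: EA  (0 'C')
Step 1: CAEY  (1 'C')


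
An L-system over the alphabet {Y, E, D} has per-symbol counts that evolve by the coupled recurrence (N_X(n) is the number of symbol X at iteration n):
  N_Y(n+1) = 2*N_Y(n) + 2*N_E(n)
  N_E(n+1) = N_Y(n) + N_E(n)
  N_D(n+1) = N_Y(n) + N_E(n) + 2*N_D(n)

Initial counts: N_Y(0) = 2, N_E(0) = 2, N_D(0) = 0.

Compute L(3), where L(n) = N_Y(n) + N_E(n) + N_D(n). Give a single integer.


Step 0: N_Y=2, N_E=2, N_D=0, L=4
Step 1: N_Y=8, N_E=4, N_D=4, L=16
Step 2: N_Y=24, N_E=12, N_D=20, L=56
Step 3: N_Y=72, N_E=36, N_D=76, L=184

Answer: 184


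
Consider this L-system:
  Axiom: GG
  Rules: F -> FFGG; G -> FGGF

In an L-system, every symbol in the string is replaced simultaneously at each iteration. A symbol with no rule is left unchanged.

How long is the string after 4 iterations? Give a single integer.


Answer: 512

Derivation:
Step 0: length = 2
Step 1: length = 8
Step 2: length = 32
Step 3: length = 128
Step 4: length = 512


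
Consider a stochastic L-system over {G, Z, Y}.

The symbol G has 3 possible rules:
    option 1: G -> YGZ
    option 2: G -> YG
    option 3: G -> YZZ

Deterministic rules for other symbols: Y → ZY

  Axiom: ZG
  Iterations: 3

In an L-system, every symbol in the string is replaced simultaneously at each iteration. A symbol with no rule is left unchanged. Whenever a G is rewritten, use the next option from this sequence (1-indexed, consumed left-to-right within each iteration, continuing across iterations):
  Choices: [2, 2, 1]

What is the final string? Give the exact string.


Answer: ZZZYZYYGZ

Derivation:
Step 0: ZG
Step 1: ZYG  (used choices [2])
Step 2: ZZYYG  (used choices [2])
Step 3: ZZZYZYYGZ  (used choices [1])


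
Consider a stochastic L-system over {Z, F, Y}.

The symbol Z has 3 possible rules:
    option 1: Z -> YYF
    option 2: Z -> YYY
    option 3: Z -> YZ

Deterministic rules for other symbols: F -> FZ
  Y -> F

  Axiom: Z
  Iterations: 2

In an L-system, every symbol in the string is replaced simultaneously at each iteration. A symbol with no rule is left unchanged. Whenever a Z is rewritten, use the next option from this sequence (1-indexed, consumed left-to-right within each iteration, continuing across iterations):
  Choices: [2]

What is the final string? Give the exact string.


Step 0: Z
Step 1: YYY  (used choices [2])
Step 2: FFF  (used choices [])

Answer: FFF


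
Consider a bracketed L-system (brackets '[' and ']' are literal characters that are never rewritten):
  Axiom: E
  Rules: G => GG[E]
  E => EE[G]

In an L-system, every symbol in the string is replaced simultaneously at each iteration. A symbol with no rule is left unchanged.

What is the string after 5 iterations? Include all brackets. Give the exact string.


Answer: EE[G]EE[G][GG[E]]EE[G]EE[G][GG[E]][GG[E]GG[E][EE[G]]]EE[G]EE[G][GG[E]]EE[G]EE[G][GG[E]][GG[E]GG[E][EE[G]]][GG[E]GG[E][EE[G]]GG[E]GG[E][EE[G]][EE[G]EE[G][GG[E]]]]EE[G]EE[G][GG[E]]EE[G]EE[G][GG[E]][GG[E]GG[E][EE[G]]]EE[G]EE[G][GG[E]]EE[G]EE[G][GG[E]][GG[E]GG[E][EE[G]]][GG[E]GG[E][EE[G]]GG[E]GG[E][EE[G]][EE[G]EE[G][GG[E]]]][GG[E]GG[E][EE[G]]GG[E]GG[E][EE[G]][EE[G]EE[G][GG[E]]]GG[E]GG[E][EE[G]]GG[E]GG[E][EE[G]][EE[G]EE[G][GG[E]]][EE[G]EE[G][GG[E]]EE[G]EE[G][GG[E]][GG[E]GG[E][EE[G]]]]]

Derivation:
Step 0: E
Step 1: EE[G]
Step 2: EE[G]EE[G][GG[E]]
Step 3: EE[G]EE[G][GG[E]]EE[G]EE[G][GG[E]][GG[E]GG[E][EE[G]]]
Step 4: EE[G]EE[G][GG[E]]EE[G]EE[G][GG[E]][GG[E]GG[E][EE[G]]]EE[G]EE[G][GG[E]]EE[G]EE[G][GG[E]][GG[E]GG[E][EE[G]]][GG[E]GG[E][EE[G]]GG[E]GG[E][EE[G]][EE[G]EE[G][GG[E]]]]
Step 5: EE[G]EE[G][GG[E]]EE[G]EE[G][GG[E]][GG[E]GG[E][EE[G]]]EE[G]EE[G][GG[E]]EE[G]EE[G][GG[E]][GG[E]GG[E][EE[G]]][GG[E]GG[E][EE[G]]GG[E]GG[E][EE[G]][EE[G]EE[G][GG[E]]]]EE[G]EE[G][GG[E]]EE[G]EE[G][GG[E]][GG[E]GG[E][EE[G]]]EE[G]EE[G][GG[E]]EE[G]EE[G][GG[E]][GG[E]GG[E][EE[G]]][GG[E]GG[E][EE[G]]GG[E]GG[E][EE[G]][EE[G]EE[G][GG[E]]]][GG[E]GG[E][EE[G]]GG[E]GG[E][EE[G]][EE[G]EE[G][GG[E]]]GG[E]GG[E][EE[G]]GG[E]GG[E][EE[G]][EE[G]EE[G][GG[E]]][EE[G]EE[G][GG[E]]EE[G]EE[G][GG[E]][GG[E]GG[E][EE[G]]]]]


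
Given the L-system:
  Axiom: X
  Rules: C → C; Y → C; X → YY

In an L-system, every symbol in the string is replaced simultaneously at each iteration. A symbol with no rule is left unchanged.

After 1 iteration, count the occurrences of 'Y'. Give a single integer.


Answer: 2

Derivation:
Step 0: X  (0 'Y')
Step 1: YY  (2 'Y')


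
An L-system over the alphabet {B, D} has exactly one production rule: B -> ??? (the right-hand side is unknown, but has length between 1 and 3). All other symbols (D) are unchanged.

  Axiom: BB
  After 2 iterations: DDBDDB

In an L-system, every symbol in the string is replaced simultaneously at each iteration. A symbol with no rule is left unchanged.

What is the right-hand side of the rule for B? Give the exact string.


Trying B -> DB:
  Step 0: BB
  Step 1: DBDB
  Step 2: DDBDDB
Matches the given result.

Answer: DB


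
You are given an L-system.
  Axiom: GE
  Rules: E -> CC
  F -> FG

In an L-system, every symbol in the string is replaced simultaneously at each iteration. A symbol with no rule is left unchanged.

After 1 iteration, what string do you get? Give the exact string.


Answer: GCC

Derivation:
Step 0: GE
Step 1: GCC


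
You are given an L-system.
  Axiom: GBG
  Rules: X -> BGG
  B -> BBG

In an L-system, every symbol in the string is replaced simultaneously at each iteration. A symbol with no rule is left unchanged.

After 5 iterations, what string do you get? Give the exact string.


Answer: GBBGBBGGBBGBBGGGBBGBBGGBBGBBGGGGBBGBBGGBBGBBGGGBBGBBGGBBGBBGGGGGG

Derivation:
Step 0: GBG
Step 1: GBBGG
Step 2: GBBGBBGGG
Step 3: GBBGBBGGBBGBBGGGG
Step 4: GBBGBBGGBBGBBGGGBBGBBGGBBGBBGGGGG
Step 5: GBBGBBGGBBGBBGGGBBGBBGGBBGBBGGGGBBGBBGGBBGBBGGGBBGBBGGBBGBBGGGGGG


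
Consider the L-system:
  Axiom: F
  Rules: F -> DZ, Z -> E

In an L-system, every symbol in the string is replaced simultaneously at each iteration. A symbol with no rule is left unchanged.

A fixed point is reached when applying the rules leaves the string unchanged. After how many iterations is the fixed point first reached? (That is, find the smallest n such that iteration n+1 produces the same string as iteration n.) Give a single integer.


Answer: 2

Derivation:
Step 0: F
Step 1: DZ
Step 2: DE
Step 3: DE  (unchanged — fixed point at step 2)


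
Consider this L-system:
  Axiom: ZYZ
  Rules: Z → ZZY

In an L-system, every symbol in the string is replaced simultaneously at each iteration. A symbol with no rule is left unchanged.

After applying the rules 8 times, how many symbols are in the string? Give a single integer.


Step 0: length = 3
Step 1: length = 7
Step 2: length = 15
Step 3: length = 31
Step 4: length = 63
Step 5: length = 127
Step 6: length = 255
Step 7: length = 511
Step 8: length = 1023

Answer: 1023


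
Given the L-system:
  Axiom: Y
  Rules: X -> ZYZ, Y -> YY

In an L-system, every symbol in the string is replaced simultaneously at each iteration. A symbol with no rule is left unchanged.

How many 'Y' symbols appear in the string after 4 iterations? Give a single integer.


Step 0: Y  (1 'Y')
Step 1: YY  (2 'Y')
Step 2: YYYY  (4 'Y')
Step 3: YYYYYYYY  (8 'Y')
Step 4: YYYYYYYYYYYYYYYY  (16 'Y')

Answer: 16


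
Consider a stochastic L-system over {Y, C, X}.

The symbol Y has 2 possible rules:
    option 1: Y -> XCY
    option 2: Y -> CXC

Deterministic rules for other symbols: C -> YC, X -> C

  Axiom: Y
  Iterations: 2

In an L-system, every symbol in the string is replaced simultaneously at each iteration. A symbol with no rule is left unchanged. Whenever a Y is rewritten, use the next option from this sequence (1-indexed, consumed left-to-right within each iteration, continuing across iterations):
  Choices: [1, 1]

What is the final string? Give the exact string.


Step 0: Y
Step 1: XCY  (used choices [1])
Step 2: CYCXCY  (used choices [1])

Answer: CYCXCY


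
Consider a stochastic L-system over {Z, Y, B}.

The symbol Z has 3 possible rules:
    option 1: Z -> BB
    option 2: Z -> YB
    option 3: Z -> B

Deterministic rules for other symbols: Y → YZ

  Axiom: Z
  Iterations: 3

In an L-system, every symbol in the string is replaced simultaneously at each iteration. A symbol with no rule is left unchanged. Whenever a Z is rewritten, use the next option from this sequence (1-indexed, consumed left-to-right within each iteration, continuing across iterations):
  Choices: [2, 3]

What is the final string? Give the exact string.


Answer: YZBB

Derivation:
Step 0: Z
Step 1: YB  (used choices [2])
Step 2: YZB  (used choices [])
Step 3: YZBB  (used choices [3])


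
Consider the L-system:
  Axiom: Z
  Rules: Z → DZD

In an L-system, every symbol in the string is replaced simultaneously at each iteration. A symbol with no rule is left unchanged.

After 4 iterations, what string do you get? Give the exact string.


Step 0: Z
Step 1: DZD
Step 2: DDZDD
Step 3: DDDZDDD
Step 4: DDDDZDDDD

Answer: DDDDZDDDD


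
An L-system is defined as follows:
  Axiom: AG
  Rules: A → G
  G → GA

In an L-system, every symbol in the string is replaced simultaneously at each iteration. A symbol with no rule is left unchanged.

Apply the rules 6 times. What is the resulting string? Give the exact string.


Step 0: AG
Step 1: GGA
Step 2: GAGAG
Step 3: GAGGAGGA
Step 4: GAGGAGAGGAGAG
Step 5: GAGGAGAGGAGGAGAGGAGGA
Step 6: GAGGAGAGGAGGAGAGGAGAGGAGGAGAGGAGAG

Answer: GAGGAGAGGAGGAGAGGAGAGGAGGAGAGGAGAG
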